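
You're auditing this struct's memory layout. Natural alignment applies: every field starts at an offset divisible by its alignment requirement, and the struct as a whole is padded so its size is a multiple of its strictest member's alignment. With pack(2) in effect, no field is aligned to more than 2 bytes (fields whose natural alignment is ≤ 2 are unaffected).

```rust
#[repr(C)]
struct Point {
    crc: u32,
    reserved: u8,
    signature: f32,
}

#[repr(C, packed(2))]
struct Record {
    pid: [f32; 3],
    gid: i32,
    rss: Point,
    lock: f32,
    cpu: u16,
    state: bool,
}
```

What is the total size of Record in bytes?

36 bytes

Point: crc at 0 (size 4, align 4) → ends 4; reserved at 4 (size 1, align 1) → ends 5; pad 3 to align 4 for signature; signature at 8 (size 4, align 4) → ends 12; total 12 bytes, alignment 4
pid at 0 (size 12, align 2) → ends 12
gid at 12 (size 4, align 2) → ends 16
rss at 16 (size 12, align 2) → ends 28
lock at 28 (size 4, align 2) → ends 32
cpu at 32 (size 2, align 2) → ends 34
state at 34 (size 1, align 1) → ends 35
tail pad 1 to reach multiple of 2
total 36 bytes, alignment 2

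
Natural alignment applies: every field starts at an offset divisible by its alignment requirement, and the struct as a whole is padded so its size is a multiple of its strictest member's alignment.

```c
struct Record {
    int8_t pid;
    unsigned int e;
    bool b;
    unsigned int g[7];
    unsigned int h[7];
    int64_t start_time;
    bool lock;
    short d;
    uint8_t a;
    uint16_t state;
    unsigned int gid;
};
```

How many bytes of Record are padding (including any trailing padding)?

16

pid at 0 (size 1, align 1) → ends 1
pad 3 to align 4 for e
e at 4 (size 4, align 4) → ends 8
b at 8 (size 1, align 1) → ends 9
pad 3 to align 4 for g
g at 12 (size 28, align 4) → ends 40
h at 40 (size 28, align 4) → ends 68
pad 4 to align 8 for start_time
start_time at 72 (size 8, align 8) → ends 80
lock at 80 (size 1, align 1) → ends 81
pad 1 to align 2 for d
d at 82 (size 2, align 2) → ends 84
a at 84 (size 1, align 1) → ends 85
pad 1 to align 2 for state
state at 86 (size 2, align 2) → ends 88
gid at 88 (size 4, align 4) → ends 92
tail pad 4 to reach multiple of 8
total 96 bytes, alignment 8
data bytes 80, size 96 → padding 16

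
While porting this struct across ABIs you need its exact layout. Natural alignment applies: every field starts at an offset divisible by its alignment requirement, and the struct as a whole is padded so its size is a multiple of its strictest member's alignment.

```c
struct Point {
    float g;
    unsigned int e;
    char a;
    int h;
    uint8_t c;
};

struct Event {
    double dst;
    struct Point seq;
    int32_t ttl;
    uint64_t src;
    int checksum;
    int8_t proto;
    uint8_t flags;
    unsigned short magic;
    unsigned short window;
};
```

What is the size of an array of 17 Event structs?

952

Point: g at 0 (size 4, align 4) → ends 4; e at 4 (size 4, align 4) → ends 8; a at 8 (size 1, align 1) → ends 9; pad 3 to align 4 for h; h at 12 (size 4, align 4) → ends 16; c at 16 (size 1, align 1) → ends 17; tail pad 3 to reach multiple of 4; total 20 bytes, alignment 4
dst at 0 (size 8, align 8) → ends 8
seq at 8 (size 20, align 4) → ends 28
ttl at 28 (size 4, align 4) → ends 32
src at 32 (size 8, align 8) → ends 40
checksum at 40 (size 4, align 4) → ends 44
proto at 44 (size 1, align 1) → ends 45
flags at 45 (size 1, align 1) → ends 46
magic at 46 (size 2, align 2) → ends 48
window at 48 (size 2, align 2) → ends 50
tail pad 6 to reach multiple of 8
total 56 bytes, alignment 8
array of 17: 17 × 56 = 952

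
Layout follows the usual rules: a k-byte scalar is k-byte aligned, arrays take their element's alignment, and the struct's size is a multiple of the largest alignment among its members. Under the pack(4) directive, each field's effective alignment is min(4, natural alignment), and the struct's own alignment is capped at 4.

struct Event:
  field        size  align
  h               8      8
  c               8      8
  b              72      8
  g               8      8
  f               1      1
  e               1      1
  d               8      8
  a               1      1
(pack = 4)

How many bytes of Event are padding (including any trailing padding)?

h at 0 (size 8, align 4) → ends 8
c at 8 (size 8, align 4) → ends 16
b at 16 (size 72, align 4) → ends 88
g at 88 (size 8, align 4) → ends 96
f at 96 (size 1, align 1) → ends 97
e at 97 (size 1, align 1) → ends 98
pad 2 to align 4 for d
d at 100 (size 8, align 4) → ends 108
a at 108 (size 1, align 1) → ends 109
tail pad 3 to reach multiple of 4
total 112 bytes, alignment 4
data bytes 107, size 112 → padding 5

5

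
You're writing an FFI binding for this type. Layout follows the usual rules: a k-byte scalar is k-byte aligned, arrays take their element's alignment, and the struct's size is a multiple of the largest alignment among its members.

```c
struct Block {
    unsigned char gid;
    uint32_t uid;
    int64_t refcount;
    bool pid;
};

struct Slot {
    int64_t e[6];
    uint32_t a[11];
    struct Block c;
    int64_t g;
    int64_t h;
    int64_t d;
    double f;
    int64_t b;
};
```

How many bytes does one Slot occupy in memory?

Block: @0: gid [1B, align 1] → 1; +3 pad (align 4); @4: uid [4B, align 4] → 8; @8: refcount [8B, align 8] → 16; @16: pid [1B, align 1] → 17; +7 tail pad (align 8); size 24, align 8
@0: e [48B, align 8] → 48
@48: a [44B, align 4] → 92
+4 pad (align 8)
@96: c [24B, align 8] → 120
@120: g [8B, align 8] → 128
@128: h [8B, align 8] → 136
@136: d [8B, align 8] → 144
@144: f [8B, align 8] → 152
@152: b [8B, align 8] → 160
size 160, align 8

160 bytes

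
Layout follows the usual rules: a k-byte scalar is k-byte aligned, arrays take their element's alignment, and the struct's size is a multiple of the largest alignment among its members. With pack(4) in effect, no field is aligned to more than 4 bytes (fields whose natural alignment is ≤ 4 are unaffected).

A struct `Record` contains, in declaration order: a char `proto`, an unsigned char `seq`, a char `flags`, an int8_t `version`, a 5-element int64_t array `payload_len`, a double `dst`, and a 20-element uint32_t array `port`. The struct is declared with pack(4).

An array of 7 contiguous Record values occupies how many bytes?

0..1  proto  (1B, 1-aligned)
1..2  seq  (1B, 1-aligned)
2..3  flags  (1B, 1-aligned)
3..4  version  (1B, 1-aligned)
4..44  payload_len  (40B, 4-aligned)
44..52  dst  (8B, 4-aligned)
52..132  port  (80B, 4-aligned)
sizeof = 132, alignof = 4
array of 7: 7 × 132 = 924

924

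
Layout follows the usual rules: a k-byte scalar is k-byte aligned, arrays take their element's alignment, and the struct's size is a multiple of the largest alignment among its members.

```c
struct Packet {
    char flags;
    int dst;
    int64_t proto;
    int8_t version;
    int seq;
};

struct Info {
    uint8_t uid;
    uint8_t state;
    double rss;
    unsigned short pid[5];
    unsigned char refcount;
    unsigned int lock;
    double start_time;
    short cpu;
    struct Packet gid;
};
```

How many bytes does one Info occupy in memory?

Packet: flags at 0 (size 1, align 1) → ends 1; pad 3 to align 4 for dst; dst at 4 (size 4, align 4) → ends 8; proto at 8 (size 8, align 8) → ends 16; version at 16 (size 1, align 1) → ends 17; pad 3 to align 4 for seq; seq at 20 (size 4, align 4) → ends 24; total 24 bytes, alignment 8
uid at 0 (size 1, align 1) → ends 1
state at 1 (size 1, align 1) → ends 2
pad 6 to align 8 for rss
rss at 8 (size 8, align 8) → ends 16
pid at 16 (size 10, align 2) → ends 26
refcount at 26 (size 1, align 1) → ends 27
pad 1 to align 4 for lock
lock at 28 (size 4, align 4) → ends 32
start_time at 32 (size 8, align 8) → ends 40
cpu at 40 (size 2, align 2) → ends 42
pad 6 to align 8 for gid
gid at 48 (size 24, align 8) → ends 72
total 72 bytes, alignment 8

72 bytes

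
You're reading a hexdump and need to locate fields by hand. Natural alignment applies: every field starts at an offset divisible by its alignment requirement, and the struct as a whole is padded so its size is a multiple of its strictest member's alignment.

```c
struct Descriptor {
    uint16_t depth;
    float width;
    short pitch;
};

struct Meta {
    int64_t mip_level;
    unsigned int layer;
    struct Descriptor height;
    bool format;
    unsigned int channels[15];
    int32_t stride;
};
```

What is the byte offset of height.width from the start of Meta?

16

Descriptor: @0: depth [2B, align 2] → 2; +2 pad (align 4); @4: width [4B, align 4] → 8; @8: pitch [2B, align 2] → 10; +2 tail pad (align 4); size 12, align 4
@0: mip_level [8B, align 8] → 8
@8: layer [4B, align 4] → 12
@12: height [12B, align 4] → 24
within Descriptor: width at 4
12 + 4 = 16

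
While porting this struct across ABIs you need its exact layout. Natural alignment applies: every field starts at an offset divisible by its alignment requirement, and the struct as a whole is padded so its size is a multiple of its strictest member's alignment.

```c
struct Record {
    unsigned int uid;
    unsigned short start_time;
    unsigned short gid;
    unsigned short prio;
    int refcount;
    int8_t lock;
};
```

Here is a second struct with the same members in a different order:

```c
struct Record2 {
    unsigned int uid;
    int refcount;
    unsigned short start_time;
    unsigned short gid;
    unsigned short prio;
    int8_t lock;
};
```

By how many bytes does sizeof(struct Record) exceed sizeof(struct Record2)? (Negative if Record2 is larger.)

4

0..4  uid  (4B, 4-aligned)
4..6  start_time  (2B, 2-aligned)
6..8  gid  (2B, 2-aligned)
8..10  prio  (2B, 2-aligned)
10..12  -- padding (2B)
12..16  refcount  (4B, 4-aligned)
16..17  lock  (1B, 1-aligned)
17..20  -- tail padding (3B)
sizeof = 20, alignof = 4
— Record2 —
0..4  uid  (4B, 4-aligned)
4..8  refcount  (4B, 4-aligned)
8..10  start_time  (2B, 2-aligned)
10..12  gid  (2B, 2-aligned)
12..14  prio  (2B, 2-aligned)
14..15  lock  (1B, 1-aligned)
15..16  -- tail padding (1B)
sizeof = 16, alignof = 4
20 − 16 = 4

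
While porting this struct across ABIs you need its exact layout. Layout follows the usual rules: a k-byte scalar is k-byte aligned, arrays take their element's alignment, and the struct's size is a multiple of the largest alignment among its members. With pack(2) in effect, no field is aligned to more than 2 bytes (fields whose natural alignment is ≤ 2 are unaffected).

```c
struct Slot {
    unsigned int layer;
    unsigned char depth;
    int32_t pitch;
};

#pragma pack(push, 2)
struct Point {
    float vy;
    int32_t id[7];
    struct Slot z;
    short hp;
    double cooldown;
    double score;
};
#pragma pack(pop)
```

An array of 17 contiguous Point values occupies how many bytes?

1054

Slot: 0..4  layer  (4B, 4-aligned); 4..5  depth  (1B, 1-aligned); 5..8  -- padding (3B); 8..12  pitch  (4B, 4-aligned); sizeof = 12, alignof = 4
0..4  vy  (4B, 2-aligned)
4..32  id  (28B, 2-aligned)
32..44  z  (12B, 2-aligned)
44..46  hp  (2B, 2-aligned)
46..54  cooldown  (8B, 2-aligned)
54..62  score  (8B, 2-aligned)
sizeof = 62, alignof = 2
array of 17: 17 × 62 = 1054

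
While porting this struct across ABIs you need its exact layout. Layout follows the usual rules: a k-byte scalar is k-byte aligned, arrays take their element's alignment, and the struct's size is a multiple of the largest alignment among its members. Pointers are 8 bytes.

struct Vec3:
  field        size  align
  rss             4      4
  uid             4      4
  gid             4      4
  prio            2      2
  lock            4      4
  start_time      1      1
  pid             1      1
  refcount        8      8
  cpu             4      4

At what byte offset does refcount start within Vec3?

24

rss at 0 (size 4, align 4) → ends 4
uid at 4 (size 4, align 4) → ends 8
gid at 8 (size 4, align 4) → ends 12
prio at 12 (size 2, align 2) → ends 14
pad 2 to align 4 for lock
lock at 16 (size 4, align 4) → ends 20
start_time at 20 (size 1, align 1) → ends 21
pid at 21 (size 1, align 1) → ends 22
pad 2 to align 8 for refcount
refcount at 24 (size 8, align 8) → ends 32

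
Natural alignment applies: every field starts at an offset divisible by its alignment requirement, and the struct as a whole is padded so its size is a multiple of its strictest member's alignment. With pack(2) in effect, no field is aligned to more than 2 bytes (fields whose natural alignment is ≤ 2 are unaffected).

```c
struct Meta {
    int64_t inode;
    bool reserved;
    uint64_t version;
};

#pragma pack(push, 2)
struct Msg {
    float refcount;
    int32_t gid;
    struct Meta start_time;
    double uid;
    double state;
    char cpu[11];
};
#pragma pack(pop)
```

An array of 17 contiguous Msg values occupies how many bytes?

Meta: 0..8  inode  (8B, 8-aligned); 8..9  reserved  (1B, 1-aligned); 9..16  -- padding (7B); 16..24  version  (8B, 8-aligned); sizeof = 24, alignof = 8
0..4  refcount  (4B, 2-aligned)
4..8  gid  (4B, 2-aligned)
8..32  start_time  (24B, 2-aligned)
32..40  uid  (8B, 2-aligned)
40..48  state  (8B, 2-aligned)
48..59  cpu  (11B, 1-aligned)
59..60  -- tail padding (1B)
sizeof = 60, alignof = 2
array of 17: 17 × 60 = 1020

1020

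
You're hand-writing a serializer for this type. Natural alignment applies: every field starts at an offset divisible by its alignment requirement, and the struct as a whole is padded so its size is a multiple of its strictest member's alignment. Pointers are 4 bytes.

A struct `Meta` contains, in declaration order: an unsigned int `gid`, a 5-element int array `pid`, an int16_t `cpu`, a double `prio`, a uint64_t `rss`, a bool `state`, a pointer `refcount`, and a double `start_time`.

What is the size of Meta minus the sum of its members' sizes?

@0: gid [4B, align 4] → 4
@4: pid [20B, align 4] → 24
@24: cpu [2B, align 2] → 26
+6 pad (align 8)
@32: prio [8B, align 8] → 40
@40: rss [8B, align 8] → 48
@48: state [1B, align 1] → 49
+3 pad (align 4)
@52: refcount [4B, align 4] → 56
@56: start_time [8B, align 8] → 64
size 64, align 8
data bytes 55, size 64 → padding 9

9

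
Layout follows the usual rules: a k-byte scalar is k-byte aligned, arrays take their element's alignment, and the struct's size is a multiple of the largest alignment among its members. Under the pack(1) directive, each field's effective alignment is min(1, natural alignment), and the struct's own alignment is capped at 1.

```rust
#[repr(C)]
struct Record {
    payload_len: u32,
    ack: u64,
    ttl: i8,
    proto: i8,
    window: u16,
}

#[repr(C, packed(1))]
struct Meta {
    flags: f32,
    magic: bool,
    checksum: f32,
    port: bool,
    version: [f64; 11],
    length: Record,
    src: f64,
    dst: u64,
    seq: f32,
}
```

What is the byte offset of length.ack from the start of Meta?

Record: payload_len at 0 (size 4, align 4) → ends 4; pad 4 to align 8 for ack; ack at 8 (size 8, align 8) → ends 16; ttl at 16 (size 1, align 1) → ends 17; proto at 17 (size 1, align 1) → ends 18; window at 18 (size 2, align 2) → ends 20; tail pad 4 to reach multiple of 8; total 24 bytes, alignment 8
flags at 0 (size 4, align 1) → ends 4
magic at 4 (size 1, align 1) → ends 5
checksum at 5 (size 4, align 1) → ends 9
port at 9 (size 1, align 1) → ends 10
version at 10 (size 88, align 1) → ends 98
length at 98 (size 24, align 1) → ends 122
within Record: ack at 8
98 + 8 = 106

106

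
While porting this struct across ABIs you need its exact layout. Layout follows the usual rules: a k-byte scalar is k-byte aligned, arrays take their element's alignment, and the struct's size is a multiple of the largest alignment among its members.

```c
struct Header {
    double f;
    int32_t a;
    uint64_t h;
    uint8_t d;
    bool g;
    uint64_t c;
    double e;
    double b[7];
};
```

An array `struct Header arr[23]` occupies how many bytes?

2392

f at 0 (size 8, align 8) → ends 8
a at 8 (size 4, align 4) → ends 12
pad 4 to align 8 for h
h at 16 (size 8, align 8) → ends 24
d at 24 (size 1, align 1) → ends 25
g at 25 (size 1, align 1) → ends 26
pad 6 to align 8 for c
c at 32 (size 8, align 8) → ends 40
e at 40 (size 8, align 8) → ends 48
b at 48 (size 56, align 8) → ends 104
total 104 bytes, alignment 8
array of 23: 23 × 104 = 2392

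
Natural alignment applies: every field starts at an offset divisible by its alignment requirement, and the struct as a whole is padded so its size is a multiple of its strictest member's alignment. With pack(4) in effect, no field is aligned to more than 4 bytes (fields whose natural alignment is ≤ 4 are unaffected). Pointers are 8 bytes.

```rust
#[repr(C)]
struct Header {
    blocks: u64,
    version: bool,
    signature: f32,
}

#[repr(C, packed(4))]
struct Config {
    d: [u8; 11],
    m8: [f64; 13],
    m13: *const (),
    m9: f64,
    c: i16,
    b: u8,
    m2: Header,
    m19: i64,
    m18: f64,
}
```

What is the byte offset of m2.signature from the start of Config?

148

Header: @0: blocks [8B, align 8] → 8; @8: version [1B, align 1] → 9; +3 pad (align 4); @12: signature [4B, align 4] → 16; size 16, align 8
@0: d [11B, align 1] → 11
+1 pad (align 4)
@12: m8 [104B, align 4] → 116
@116: m13 [8B, align 4] → 124
@124: m9 [8B, align 4] → 132
@132: c [2B, align 2] → 134
@134: b [1B, align 1] → 135
+1 pad (align 4)
@136: m2 [16B, align 4] → 152
within Header: signature at 12
136 + 12 = 148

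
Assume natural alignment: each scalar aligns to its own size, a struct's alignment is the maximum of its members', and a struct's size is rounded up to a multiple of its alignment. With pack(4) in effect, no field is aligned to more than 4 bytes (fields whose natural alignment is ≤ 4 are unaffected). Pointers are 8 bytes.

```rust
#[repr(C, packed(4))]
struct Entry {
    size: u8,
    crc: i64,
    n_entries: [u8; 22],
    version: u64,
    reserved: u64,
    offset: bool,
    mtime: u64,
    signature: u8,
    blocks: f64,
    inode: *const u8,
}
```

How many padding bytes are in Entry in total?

size at 0 (size 1, align 1) → ends 1
pad 3 to align 4 for crc
crc at 4 (size 8, align 4) → ends 12
n_entries at 12 (size 22, align 1) → ends 34
pad 2 to align 4 for version
version at 36 (size 8, align 4) → ends 44
reserved at 44 (size 8, align 4) → ends 52
offset at 52 (size 1, align 1) → ends 53
pad 3 to align 4 for mtime
mtime at 56 (size 8, align 4) → ends 64
signature at 64 (size 1, align 1) → ends 65
pad 3 to align 4 for blocks
blocks at 68 (size 8, align 4) → ends 76
inode at 76 (size 8, align 4) → ends 84
total 84 bytes, alignment 4
data bytes 73, size 84 → padding 11

11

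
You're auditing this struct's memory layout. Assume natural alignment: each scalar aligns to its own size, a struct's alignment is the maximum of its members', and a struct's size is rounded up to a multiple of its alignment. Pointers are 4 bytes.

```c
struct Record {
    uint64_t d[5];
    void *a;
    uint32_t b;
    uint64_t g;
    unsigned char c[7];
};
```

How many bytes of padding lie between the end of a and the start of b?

@0: d [40B, align 8] → 40
@40: a [4B, align 4] → 44
@44: b [4B, align 4] → 48

0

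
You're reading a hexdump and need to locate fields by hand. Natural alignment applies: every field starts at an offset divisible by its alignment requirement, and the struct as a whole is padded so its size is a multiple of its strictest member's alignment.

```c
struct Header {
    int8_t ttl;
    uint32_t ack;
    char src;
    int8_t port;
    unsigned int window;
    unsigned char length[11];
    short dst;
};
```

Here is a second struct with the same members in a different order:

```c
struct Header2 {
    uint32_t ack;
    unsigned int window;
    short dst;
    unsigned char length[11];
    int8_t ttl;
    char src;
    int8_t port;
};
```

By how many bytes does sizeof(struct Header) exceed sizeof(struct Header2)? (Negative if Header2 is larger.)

8

@0: ttl [1B, align 1] → 1
+3 pad (align 4)
@4: ack [4B, align 4] → 8
@8: src [1B, align 1] → 9
@9: port [1B, align 1] → 10
+2 pad (align 4)
@12: window [4B, align 4] → 16
@16: length [11B, align 1] → 27
+1 pad (align 2)
@28: dst [2B, align 2] → 30
+2 tail pad (align 4)
size 32, align 4
— Header2 —
@0: ack [4B, align 4] → 4
@4: window [4B, align 4] → 8
@8: dst [2B, align 2] → 10
@10: length [11B, align 1] → 21
@21: ttl [1B, align 1] → 22
@22: src [1B, align 1] → 23
@23: port [1B, align 1] → 24
size 24, align 4
32 − 24 = 8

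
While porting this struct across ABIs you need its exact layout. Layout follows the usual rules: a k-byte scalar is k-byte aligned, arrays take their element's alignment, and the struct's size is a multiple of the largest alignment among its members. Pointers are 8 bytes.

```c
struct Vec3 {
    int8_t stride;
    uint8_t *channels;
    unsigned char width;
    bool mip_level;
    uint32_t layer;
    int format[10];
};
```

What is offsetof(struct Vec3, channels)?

8

@0: stride [1B, align 1] → 1
+7 pad (align 8)
@8: channels [8B, align 8] → 16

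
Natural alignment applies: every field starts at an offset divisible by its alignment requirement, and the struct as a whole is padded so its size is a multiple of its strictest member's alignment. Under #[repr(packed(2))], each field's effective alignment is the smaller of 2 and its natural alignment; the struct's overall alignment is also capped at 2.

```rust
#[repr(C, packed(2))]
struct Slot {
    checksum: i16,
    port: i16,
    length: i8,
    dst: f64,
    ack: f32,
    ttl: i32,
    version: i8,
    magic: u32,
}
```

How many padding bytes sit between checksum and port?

@0: checksum [2B, align 2] → 2
@2: port [2B, align 2] → 4

0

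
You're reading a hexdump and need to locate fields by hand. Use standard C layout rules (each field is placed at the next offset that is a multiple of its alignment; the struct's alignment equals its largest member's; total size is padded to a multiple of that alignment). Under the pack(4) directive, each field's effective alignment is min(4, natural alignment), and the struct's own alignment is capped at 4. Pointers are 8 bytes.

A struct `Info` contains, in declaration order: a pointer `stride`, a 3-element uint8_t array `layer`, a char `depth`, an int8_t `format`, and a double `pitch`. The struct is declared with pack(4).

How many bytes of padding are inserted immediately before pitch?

3

0..8  stride  (8B, 4-aligned)
8..11  layer  (3B, 1-aligned)
11..12  depth  (1B, 1-aligned)
12..13  format  (1B, 1-aligned)
13..16  -- padding (3B)
16..24  pitch  (8B, 4-aligned)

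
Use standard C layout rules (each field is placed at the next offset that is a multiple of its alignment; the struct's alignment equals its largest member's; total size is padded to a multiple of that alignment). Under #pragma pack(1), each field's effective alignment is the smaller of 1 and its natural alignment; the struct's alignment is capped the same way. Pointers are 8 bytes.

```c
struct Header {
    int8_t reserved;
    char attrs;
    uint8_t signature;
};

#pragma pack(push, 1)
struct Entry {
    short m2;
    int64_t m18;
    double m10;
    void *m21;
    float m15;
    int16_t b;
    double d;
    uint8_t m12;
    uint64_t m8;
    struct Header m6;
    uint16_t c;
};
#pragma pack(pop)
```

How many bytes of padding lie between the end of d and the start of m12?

0

Header: 0..1  reserved  (1B, 1-aligned); 1..2  attrs  (1B, 1-aligned); 2..3  signature  (1B, 1-aligned); sizeof = 3, alignof = 1
0..2  m2  (2B, 1-aligned)
2..10  m18  (8B, 1-aligned)
10..18  m10  (8B, 1-aligned)
18..26  m21  (8B, 1-aligned)
26..30  m15  (4B, 1-aligned)
30..32  b  (2B, 1-aligned)
32..40  d  (8B, 1-aligned)
40..41  m12  (1B, 1-aligned)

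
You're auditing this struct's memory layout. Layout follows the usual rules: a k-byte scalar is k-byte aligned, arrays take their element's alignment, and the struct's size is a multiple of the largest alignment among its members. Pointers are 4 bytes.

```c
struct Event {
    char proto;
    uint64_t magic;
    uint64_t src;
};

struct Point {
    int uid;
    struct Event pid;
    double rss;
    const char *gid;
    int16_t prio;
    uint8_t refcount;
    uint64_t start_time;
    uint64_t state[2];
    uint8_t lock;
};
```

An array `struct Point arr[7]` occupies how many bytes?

Event: 0..1  proto  (1B, 1-aligned); 1..8  -- padding (7B); 8..16  magic  (8B, 8-aligned); 16..24  src  (8B, 8-aligned); sizeof = 24, alignof = 8
0..4  uid  (4B, 4-aligned)
4..8  -- padding (4B)
8..32  pid  (24B, 8-aligned)
32..40  rss  (8B, 8-aligned)
40..44  gid  (4B, 4-aligned)
44..46  prio  (2B, 2-aligned)
46..47  refcount  (1B, 1-aligned)
47..48  -- padding (1B)
48..56  start_time  (8B, 8-aligned)
56..72  state  (16B, 8-aligned)
72..73  lock  (1B, 1-aligned)
73..80  -- tail padding (7B)
sizeof = 80, alignof = 8
array of 7: 7 × 80 = 560

560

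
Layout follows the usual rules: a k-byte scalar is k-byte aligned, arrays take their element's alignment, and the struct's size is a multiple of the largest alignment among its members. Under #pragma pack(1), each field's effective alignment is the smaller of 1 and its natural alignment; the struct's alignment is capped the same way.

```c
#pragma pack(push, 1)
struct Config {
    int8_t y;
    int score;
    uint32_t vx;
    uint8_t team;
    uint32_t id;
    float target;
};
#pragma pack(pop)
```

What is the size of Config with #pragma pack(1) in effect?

y at 0 (size 1, align 1) → ends 1
score at 1 (size 4, align 1) → ends 5
vx at 5 (size 4, align 1) → ends 9
team at 9 (size 1, align 1) → ends 10
id at 10 (size 4, align 1) → ends 14
target at 14 (size 4, align 1) → ends 18
total 18 bytes, alignment 1

18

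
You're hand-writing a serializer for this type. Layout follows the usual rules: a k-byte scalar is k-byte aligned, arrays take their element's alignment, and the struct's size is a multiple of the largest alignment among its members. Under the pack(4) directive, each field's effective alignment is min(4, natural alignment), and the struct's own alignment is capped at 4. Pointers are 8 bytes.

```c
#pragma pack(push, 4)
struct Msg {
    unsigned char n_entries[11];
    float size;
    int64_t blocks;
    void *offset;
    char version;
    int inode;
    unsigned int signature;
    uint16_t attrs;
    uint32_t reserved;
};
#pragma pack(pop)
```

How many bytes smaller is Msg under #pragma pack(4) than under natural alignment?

4

natural layout:
  @0: n_entries [11B, align 1] → 11
  +1 pad (align 4)
  @12: size [4B, align 4] → 16
  @16: blocks [8B, align 8] → 24
  @24: offset [8B, align 8] → 32
  @32: version [1B, align 1] → 33
  +3 pad (align 4)
  @36: inode [4B, align 4] → 40
  @40: signature [4B, align 4] → 44
  @44: attrs [2B, align 2] → 46
  +2 pad (align 4)
  @48: reserved [4B, align 4] → 52
  +4 tail pad (align 8)
  size 56, align 8
packed(4) layout:
  @0: n_entries [11B, align 1] → 11
  +1 pad (align 4)
  @12: size [4B, align 4] → 16
  @16: blocks [8B, align 4] → 24
  @24: offset [8B, align 4] → 32
  @32: version [1B, align 1] → 33
  +3 pad (align 4)
  @36: inode [4B, align 4] → 40
  @40: signature [4B, align 4] → 44
  @44: attrs [2B, align 2] → 46
  +2 pad (align 4)
  @48: reserved [4B, align 4] → 52
  size 52, align 4
56 − 52 = 4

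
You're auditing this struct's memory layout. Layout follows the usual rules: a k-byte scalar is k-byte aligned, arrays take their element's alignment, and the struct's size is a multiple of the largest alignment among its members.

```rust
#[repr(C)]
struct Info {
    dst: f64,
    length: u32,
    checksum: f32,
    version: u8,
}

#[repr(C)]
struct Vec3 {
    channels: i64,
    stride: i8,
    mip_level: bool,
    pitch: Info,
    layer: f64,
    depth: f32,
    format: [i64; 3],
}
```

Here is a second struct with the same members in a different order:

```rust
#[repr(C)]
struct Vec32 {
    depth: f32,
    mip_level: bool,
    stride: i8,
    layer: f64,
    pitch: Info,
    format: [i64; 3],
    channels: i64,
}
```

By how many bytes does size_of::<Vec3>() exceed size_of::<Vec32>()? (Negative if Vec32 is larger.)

Info: @0: dst [8B, align 8] → 8; @8: length [4B, align 4] → 12; @12: checksum [4B, align 4] → 16; @16: version [1B, align 1] → 17; +7 tail pad (align 8); size 24, align 8
@0: channels [8B, align 8] → 8
@8: stride [1B, align 1] → 9
@9: mip_level [1B, align 1] → 10
+6 pad (align 8)
@16: pitch [24B, align 8] → 40
@40: layer [8B, align 8] → 48
@48: depth [4B, align 4] → 52
+4 pad (align 8)
@56: format [24B, align 8] → 80
size 80, align 8
— Vec32 —
@0: depth [4B, align 4] → 4
@4: mip_level [1B, align 1] → 5
@5: stride [1B, align 1] → 6
+2 pad (align 8)
@8: layer [8B, align 8] → 16
@16: pitch [24B, align 8] → 40
@40: format [24B, align 8] → 64
@64: channels [8B, align 8] → 72
size 72, align 8
80 − 72 = 8

8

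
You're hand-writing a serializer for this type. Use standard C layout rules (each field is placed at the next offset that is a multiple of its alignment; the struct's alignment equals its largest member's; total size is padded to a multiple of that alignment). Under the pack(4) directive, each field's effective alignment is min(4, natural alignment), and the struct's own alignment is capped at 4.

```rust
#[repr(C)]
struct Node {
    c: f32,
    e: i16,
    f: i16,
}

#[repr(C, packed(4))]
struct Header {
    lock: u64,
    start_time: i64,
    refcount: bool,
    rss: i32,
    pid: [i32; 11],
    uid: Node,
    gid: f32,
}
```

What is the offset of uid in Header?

Node: 0..4  c  (4B, 4-aligned); 4..6  e  (2B, 2-aligned); 6..8  f  (2B, 2-aligned); sizeof = 8, alignof = 4
0..8  lock  (8B, 4-aligned)
8..16  start_time  (8B, 4-aligned)
16..17  refcount  (1B, 1-aligned)
17..20  -- padding (3B)
20..24  rss  (4B, 4-aligned)
24..68  pid  (44B, 4-aligned)
68..76  uid  (8B, 4-aligned)

68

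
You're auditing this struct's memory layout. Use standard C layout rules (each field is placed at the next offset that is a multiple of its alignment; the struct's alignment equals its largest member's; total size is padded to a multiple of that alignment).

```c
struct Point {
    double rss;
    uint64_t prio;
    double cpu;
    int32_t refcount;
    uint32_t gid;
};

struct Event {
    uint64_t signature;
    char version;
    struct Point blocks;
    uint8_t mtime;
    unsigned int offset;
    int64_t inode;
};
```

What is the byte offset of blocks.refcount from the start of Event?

40

Point: 0..8  rss  (8B, 8-aligned); 8..16  prio  (8B, 8-aligned); 16..24  cpu  (8B, 8-aligned); 24..28  refcount  (4B, 4-aligned); 28..32  gid  (4B, 4-aligned); sizeof = 32, alignof = 8
0..8  signature  (8B, 8-aligned)
8..9  version  (1B, 1-aligned)
9..16  -- padding (7B)
16..48  blocks  (32B, 8-aligned)
within Point: refcount at 24
16 + 24 = 40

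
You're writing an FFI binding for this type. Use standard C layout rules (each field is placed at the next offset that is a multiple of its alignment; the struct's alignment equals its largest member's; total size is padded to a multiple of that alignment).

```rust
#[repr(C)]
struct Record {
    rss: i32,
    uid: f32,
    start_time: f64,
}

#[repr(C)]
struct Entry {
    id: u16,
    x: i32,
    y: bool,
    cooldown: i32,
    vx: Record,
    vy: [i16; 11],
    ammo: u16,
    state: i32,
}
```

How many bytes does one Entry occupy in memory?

64

Record: 0..4  rss  (4B, 4-aligned); 4..8  uid  (4B, 4-aligned); 8..16  start_time  (8B, 8-aligned); sizeof = 16, alignof = 8
0..2  id  (2B, 2-aligned)
2..4  -- padding (2B)
4..8  x  (4B, 4-aligned)
8..9  y  (1B, 1-aligned)
9..12  -- padding (3B)
12..16  cooldown  (4B, 4-aligned)
16..32  vx  (16B, 8-aligned)
32..54  vy  (22B, 2-aligned)
54..56  ammo  (2B, 2-aligned)
56..60  state  (4B, 4-aligned)
60..64  -- tail padding (4B)
sizeof = 64, alignof = 8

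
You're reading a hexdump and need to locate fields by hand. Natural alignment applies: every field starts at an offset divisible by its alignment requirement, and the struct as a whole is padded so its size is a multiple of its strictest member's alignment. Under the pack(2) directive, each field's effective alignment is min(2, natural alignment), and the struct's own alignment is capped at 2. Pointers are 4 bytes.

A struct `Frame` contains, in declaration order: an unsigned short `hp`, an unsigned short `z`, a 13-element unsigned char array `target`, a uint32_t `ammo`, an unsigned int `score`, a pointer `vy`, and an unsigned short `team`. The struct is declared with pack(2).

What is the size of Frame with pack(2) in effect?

32

0..2  hp  (2B, 2-aligned)
2..4  z  (2B, 2-aligned)
4..17  target  (13B, 1-aligned)
17..18  -- padding (1B)
18..22  ammo  (4B, 2-aligned)
22..26  score  (4B, 2-aligned)
26..30  vy  (4B, 2-aligned)
30..32  team  (2B, 2-aligned)
sizeof = 32, alignof = 2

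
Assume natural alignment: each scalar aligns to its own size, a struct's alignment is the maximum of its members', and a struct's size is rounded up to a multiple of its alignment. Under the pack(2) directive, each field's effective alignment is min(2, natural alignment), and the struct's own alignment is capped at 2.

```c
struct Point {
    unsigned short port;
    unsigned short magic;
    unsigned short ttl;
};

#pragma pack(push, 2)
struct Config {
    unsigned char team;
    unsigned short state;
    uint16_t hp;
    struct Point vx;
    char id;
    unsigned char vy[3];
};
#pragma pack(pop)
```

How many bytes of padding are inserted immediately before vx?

0

Point: @0: port [2B, align 2] → 2; @2: magic [2B, align 2] → 4; @4: ttl [2B, align 2] → 6; size 6, align 2
@0: team [1B, align 1] → 1
+1 pad (align 2)
@2: state [2B, align 2] → 4
@4: hp [2B, align 2] → 6
@6: vx [6B, align 2] → 12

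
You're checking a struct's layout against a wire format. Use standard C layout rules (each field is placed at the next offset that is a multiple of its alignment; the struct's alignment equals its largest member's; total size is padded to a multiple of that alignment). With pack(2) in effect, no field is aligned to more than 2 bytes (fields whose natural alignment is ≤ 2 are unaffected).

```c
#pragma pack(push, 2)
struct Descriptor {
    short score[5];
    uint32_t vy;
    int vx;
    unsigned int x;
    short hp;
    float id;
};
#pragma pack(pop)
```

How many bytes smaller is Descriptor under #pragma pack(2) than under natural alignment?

natural layout:
  score at 0 (size 10, align 2) → ends 10
  pad 2 to align 4 for vy
  vy at 12 (size 4, align 4) → ends 16
  vx at 16 (size 4, align 4) → ends 20
  x at 20 (size 4, align 4) → ends 24
  hp at 24 (size 2, align 2) → ends 26
  pad 2 to align 4 for id
  id at 28 (size 4, align 4) → ends 32
  total 32 bytes, alignment 4
packed(2) layout:
  score at 0 (size 10, align 2) → ends 10
  vy at 10 (size 4, align 2) → ends 14
  vx at 14 (size 4, align 2) → ends 18
  x at 18 (size 4, align 2) → ends 22
  hp at 22 (size 2, align 2) → ends 24
  id at 24 (size 4, align 2) → ends 28
  total 28 bytes, alignment 2
32 − 28 = 4

4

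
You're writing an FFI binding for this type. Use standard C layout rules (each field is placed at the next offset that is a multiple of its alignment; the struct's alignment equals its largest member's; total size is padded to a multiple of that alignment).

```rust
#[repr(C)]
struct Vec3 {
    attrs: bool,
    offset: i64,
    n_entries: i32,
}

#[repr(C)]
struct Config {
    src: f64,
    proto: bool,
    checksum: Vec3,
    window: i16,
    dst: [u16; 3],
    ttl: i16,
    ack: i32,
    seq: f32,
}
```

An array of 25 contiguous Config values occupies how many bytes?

Vec3: @0: attrs [1B, align 1] → 1; +7 pad (align 8); @8: offset [8B, align 8] → 16; @16: n_entries [4B, align 4] → 20; +4 tail pad (align 8); size 24, align 8
@0: src [8B, align 8] → 8
@8: proto [1B, align 1] → 9
+7 pad (align 8)
@16: checksum [24B, align 8] → 40
@40: window [2B, align 2] → 42
@42: dst [6B, align 2] → 48
@48: ttl [2B, align 2] → 50
+2 pad (align 4)
@52: ack [4B, align 4] → 56
@56: seq [4B, align 4] → 60
+4 tail pad (align 8)
size 64, align 8
array of 25: 25 × 64 = 1600

1600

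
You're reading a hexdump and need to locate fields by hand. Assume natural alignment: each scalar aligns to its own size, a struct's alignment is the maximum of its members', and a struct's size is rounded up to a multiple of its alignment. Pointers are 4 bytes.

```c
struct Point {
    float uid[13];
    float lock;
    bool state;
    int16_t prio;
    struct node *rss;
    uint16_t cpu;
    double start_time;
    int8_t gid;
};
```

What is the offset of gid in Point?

80

uid at 0 (size 52, align 4) → ends 52
lock at 52 (size 4, align 4) → ends 56
state at 56 (size 1, align 1) → ends 57
pad 1 to align 2 for prio
prio at 58 (size 2, align 2) → ends 60
rss at 60 (size 4, align 4) → ends 64
cpu at 64 (size 2, align 2) → ends 66
pad 6 to align 8 for start_time
start_time at 72 (size 8, align 8) → ends 80
gid at 80 (size 1, align 1) → ends 81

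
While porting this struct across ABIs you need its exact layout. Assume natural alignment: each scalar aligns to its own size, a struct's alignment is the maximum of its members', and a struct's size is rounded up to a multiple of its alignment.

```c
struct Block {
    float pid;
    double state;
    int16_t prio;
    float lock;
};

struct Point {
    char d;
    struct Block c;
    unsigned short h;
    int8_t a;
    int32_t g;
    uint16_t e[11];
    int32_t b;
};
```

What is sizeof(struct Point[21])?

1512

Block: @0: pid [4B, align 4] → 4; +4 pad (align 8); @8: state [8B, align 8] → 16; @16: prio [2B, align 2] → 18; +2 pad (align 4); @20: lock [4B, align 4] → 24; size 24, align 8
@0: d [1B, align 1] → 1
+7 pad (align 8)
@8: c [24B, align 8] → 32
@32: h [2B, align 2] → 34
@34: a [1B, align 1] → 35
+1 pad (align 4)
@36: g [4B, align 4] → 40
@40: e [22B, align 2] → 62
+2 pad (align 4)
@64: b [4B, align 4] → 68
+4 tail pad (align 8)
size 72, align 8
array of 21: 21 × 72 = 1512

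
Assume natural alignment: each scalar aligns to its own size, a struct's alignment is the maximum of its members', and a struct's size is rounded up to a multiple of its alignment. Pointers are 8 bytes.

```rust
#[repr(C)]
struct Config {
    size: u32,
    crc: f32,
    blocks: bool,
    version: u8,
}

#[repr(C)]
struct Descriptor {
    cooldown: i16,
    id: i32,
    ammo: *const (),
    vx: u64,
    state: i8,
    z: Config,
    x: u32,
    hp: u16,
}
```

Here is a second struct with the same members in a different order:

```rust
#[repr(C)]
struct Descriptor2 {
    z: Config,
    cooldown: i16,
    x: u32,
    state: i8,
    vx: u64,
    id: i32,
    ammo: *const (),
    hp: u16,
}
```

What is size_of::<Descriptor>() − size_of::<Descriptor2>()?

-8

Config: size at 0 (size 4, align 4) → ends 4; crc at 4 (size 4, align 4) → ends 8; blocks at 8 (size 1, align 1) → ends 9; version at 9 (size 1, align 1) → ends 10; tail pad 2 to reach multiple of 4; total 12 bytes, alignment 4
cooldown at 0 (size 2, align 2) → ends 2
pad 2 to align 4 for id
id at 4 (size 4, align 4) → ends 8
ammo at 8 (size 8, align 8) → ends 16
vx at 16 (size 8, align 8) → ends 24
state at 24 (size 1, align 1) → ends 25
pad 3 to align 4 for z
z at 28 (size 12, align 4) → ends 40
x at 40 (size 4, align 4) → ends 44
hp at 44 (size 2, align 2) → ends 46
tail pad 2 to reach multiple of 8
total 48 bytes, alignment 8
— Descriptor2 —
z at 0 (size 12, align 4) → ends 12
cooldown at 12 (size 2, align 2) → ends 14
pad 2 to align 4 for x
x at 16 (size 4, align 4) → ends 20
state at 20 (size 1, align 1) → ends 21
pad 3 to align 8 for vx
vx at 24 (size 8, align 8) → ends 32
id at 32 (size 4, align 4) → ends 36
pad 4 to align 8 for ammo
ammo at 40 (size 8, align 8) → ends 48
hp at 48 (size 2, align 2) → ends 50
tail pad 6 to reach multiple of 8
total 56 bytes, alignment 8
48 − 56 = -8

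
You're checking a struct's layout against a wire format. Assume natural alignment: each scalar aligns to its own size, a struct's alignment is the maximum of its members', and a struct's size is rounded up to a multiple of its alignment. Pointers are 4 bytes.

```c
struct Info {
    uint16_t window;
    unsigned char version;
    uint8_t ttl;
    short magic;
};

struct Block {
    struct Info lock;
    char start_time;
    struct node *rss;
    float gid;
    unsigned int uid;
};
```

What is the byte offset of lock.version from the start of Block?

2

Info: 0..2  window  (2B, 2-aligned); 2..3  version  (1B, 1-aligned); 3..4  ttl  (1B, 1-aligned); 4..6  magic  (2B, 2-aligned); sizeof = 6, alignof = 2
0..6  lock  (6B, 2-aligned)
within Info: version at 2
0 + 2 = 2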